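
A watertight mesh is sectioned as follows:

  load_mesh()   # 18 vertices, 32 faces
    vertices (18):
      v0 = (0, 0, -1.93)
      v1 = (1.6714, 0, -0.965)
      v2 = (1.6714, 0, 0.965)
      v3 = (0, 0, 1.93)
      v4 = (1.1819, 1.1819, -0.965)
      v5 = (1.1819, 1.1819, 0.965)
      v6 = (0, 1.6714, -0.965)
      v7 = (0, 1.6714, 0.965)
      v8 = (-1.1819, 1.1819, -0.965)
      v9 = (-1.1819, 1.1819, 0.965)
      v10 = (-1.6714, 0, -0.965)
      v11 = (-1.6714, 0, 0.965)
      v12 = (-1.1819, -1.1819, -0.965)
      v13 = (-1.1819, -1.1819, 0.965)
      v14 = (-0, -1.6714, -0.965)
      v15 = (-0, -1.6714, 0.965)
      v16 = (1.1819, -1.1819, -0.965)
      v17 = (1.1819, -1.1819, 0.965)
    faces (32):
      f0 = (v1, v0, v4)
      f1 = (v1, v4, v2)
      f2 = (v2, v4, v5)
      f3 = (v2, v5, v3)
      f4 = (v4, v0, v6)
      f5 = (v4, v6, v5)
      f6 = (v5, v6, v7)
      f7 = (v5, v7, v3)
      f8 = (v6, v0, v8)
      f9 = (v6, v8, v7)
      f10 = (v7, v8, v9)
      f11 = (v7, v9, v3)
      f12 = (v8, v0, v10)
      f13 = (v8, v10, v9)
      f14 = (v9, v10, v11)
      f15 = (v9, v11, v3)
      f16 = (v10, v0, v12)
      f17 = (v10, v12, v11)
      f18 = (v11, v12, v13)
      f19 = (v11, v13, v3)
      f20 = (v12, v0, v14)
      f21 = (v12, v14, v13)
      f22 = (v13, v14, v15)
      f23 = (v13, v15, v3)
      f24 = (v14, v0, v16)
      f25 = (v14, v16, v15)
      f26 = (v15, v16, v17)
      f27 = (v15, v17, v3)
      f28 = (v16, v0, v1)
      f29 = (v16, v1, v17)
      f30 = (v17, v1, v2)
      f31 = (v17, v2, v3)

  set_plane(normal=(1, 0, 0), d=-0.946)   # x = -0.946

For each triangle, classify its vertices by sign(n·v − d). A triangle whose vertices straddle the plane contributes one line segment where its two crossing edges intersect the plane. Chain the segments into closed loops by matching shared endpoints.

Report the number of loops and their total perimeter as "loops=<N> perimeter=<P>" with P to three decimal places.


Straddling triangles (12 of 32):
  (v6,v0,v8) [++-] → (-0.946, 0.946, -1.15761)–(-0.946, 1.2796, -0.965)  len=0.3852
  (v6,v8,v7) [+-+] → (-0.946, 1.2796, -0.965)–(-0.946, 1.2796, -0.579784)  len=0.3852
  (v7,v8,v9) [+--] → (-0.946, 1.2796, -0.579784)–(-0.946, 1.2796, 0.965)  len=1.5448
  (v7,v9,v3) [+-+] → (-0.946, 1.2796, 0.965)–(-0.946, 0.946, 1.15761)  len=0.3852
  (v8,v0,v10) [-+-] → (-0.946, 0.946, -1.15761)–(-0.946, 0, -1.38382)  len=0.9727
  (v9,v11,v3) [--+] → (-0.946, 0, 1.38382)–(-0.946, 0.946, 1.15761)  len=0.9727
  (v10,v0,v12) [-+-] → (-0.946, 0, -1.38382)–(-0.946, -0.946, -1.15761)  len=0.9727
  (v11,v13,v3) [--+] → (-0.946, -0.946, 1.15761)–(-0.946, 0, 1.38382)  len=0.9727
  (v12,v0,v14) [-++] → (-0.946, -0.946, -1.15761)–(-0.946, -1.2796, -0.965)  len=0.3852
  (v12,v14,v13) [-+-] → (-0.946, -1.2796, -0.965)–(-0.946, -1.2796, 0.579784)  len=1.5448
  (v13,v14,v15) [-++] → (-0.946, -1.2796, 0.579784)–(-0.946, -1.2796, 0.965)  len=0.3852
  (v13,v15,v3) [-++] → (-0.946, -1.2796, 0.965)–(-0.946, -0.946, 1.15761)  len=0.3852

Chained into 1 loop(s):
  loop 1: 12 segments, perimeter = 9.2915
Total perimeter = 9.292

loops=1 perimeter=9.292


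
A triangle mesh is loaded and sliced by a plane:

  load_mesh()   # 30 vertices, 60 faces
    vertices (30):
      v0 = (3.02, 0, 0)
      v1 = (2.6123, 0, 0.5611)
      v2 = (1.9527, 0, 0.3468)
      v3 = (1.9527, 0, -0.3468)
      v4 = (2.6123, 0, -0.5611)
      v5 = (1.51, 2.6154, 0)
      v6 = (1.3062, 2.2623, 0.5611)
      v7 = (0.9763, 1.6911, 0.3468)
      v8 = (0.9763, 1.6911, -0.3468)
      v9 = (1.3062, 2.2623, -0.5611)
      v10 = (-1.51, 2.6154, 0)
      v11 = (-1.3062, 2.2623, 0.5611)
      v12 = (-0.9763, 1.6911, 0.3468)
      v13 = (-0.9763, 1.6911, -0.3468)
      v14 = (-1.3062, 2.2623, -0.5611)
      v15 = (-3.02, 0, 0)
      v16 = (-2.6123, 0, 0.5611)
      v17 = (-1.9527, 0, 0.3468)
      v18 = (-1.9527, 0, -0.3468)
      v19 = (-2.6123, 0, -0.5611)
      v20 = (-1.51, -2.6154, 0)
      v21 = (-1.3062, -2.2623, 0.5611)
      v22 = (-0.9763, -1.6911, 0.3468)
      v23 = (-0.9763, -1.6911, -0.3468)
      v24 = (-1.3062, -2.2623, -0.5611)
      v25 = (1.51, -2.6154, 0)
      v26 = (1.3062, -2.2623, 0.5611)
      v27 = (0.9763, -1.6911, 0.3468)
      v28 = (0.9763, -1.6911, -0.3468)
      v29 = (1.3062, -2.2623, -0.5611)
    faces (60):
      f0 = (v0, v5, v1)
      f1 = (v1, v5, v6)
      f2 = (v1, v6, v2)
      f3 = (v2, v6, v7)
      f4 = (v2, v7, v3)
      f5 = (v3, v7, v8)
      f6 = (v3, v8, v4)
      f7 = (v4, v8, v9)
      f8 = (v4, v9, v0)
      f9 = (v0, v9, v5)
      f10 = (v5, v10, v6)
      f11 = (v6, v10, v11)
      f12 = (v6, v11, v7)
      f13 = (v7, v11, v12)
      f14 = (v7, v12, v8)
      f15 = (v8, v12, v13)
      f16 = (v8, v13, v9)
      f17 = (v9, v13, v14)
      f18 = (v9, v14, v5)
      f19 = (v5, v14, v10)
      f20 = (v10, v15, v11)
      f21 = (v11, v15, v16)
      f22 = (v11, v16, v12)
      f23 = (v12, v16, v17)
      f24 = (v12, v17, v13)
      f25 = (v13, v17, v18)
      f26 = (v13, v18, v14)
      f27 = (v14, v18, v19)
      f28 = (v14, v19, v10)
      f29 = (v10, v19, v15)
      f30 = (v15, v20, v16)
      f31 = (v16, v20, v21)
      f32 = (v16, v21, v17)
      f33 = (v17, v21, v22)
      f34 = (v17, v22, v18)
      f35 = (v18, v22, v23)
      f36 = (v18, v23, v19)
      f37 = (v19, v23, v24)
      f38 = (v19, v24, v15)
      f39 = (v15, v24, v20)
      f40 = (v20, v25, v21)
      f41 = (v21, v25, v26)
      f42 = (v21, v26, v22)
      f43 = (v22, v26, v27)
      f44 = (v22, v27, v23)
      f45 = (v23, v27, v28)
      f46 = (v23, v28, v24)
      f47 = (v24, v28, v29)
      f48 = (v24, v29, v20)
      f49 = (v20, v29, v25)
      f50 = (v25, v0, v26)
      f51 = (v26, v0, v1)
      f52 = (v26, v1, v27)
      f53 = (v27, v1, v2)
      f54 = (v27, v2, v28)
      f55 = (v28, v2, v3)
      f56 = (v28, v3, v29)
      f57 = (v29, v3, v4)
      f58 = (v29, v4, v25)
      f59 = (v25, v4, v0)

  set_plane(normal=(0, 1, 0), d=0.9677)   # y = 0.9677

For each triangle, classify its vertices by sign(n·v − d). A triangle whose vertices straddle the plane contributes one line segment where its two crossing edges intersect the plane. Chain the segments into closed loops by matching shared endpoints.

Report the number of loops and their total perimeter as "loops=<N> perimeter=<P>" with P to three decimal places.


Straddling triangles (20 of 60):
  (v0,v5,v1) [-+-] → (2.4613, 0.9677, 0)–(2.20445, 0.9677, 0.353493)  len=0.4370
  (v1,v5,v6) [-++] → (2.20445, 0.9677, 0.353493)–(2.05362, 0.9677, 0.5611)  len=0.2566
  (v1,v6,v2) [-+-] → (2.05362, 0.9677, 0.5611)–(1.67616, 0.9677, 0.438467)  len=0.3969
  (v2,v6,v7) [-++] → (1.67616, 0.9677, 0.438467)–(1.39397, 0.9677, 0.3468)  len=0.2967
  (v2,v7,v3) [-+-] → (1.39397, 0.9677, 0.3468)–(1.39397, 0.9677, 0.0500995)  len=0.2967
  (v3,v7,v8) [-++] → (1.39397, 0.9677, 0.0500995)–(1.39397, 0.9677, -0.3468)  len=0.3969
  (v3,v8,v4) [-+-] → (1.39397, 0.9677, -0.3468)–(1.67613, 0.9677, -0.438471)  len=0.2967
  (v4,v8,v9) [-++] → (1.67613, 0.9677, -0.438471)–(2.05362, 0.9677, -0.5611)  len=0.3969
  (v4,v9,v0) [-+-] → (2.05362, 0.9677, -0.5611)–(2.28692, 0.9677, -0.240011)  len=0.3969
  (v0,v9,v5) [-++] → (2.28692, 0.9677, -0.240011)–(2.4613, 0.9677, 0)  len=0.2967
  (v10,v15,v11) [+-+] → (-2.4613, 0.9677, 0)–(-2.28692, 0.9677, 0.240011)  len=0.2967
  (v11,v15,v16) [+--] → (-2.28692, 0.9677, 0.240011)–(-2.05362, 0.9677, 0.5611)  len=0.3969
  (v11,v16,v12) [+-+] → (-2.05362, 0.9677, 0.5611)–(-1.67613, 0.9677, 0.438471)  len=0.3969
  (v12,v16,v17) [+--] → (-1.67613, 0.9677, 0.438471)–(-1.39397, 0.9677, 0.3468)  len=0.2967
  (v12,v17,v13) [+-+] → (-1.39397, 0.9677, 0.3468)–(-1.39397, 0.9677, -0.0500995)  len=0.3969
  (v13,v17,v18) [+--] → (-1.39397, 0.9677, -0.0500995)–(-1.39397, 0.9677, -0.3468)  len=0.2967
  (v13,v18,v14) [+-+] → (-1.39397, 0.9677, -0.3468)–(-1.67616, 0.9677, -0.438467)  len=0.2967
  (v14,v18,v19) [+--] → (-1.67616, 0.9677, -0.438467)–(-2.05362, 0.9677, -0.5611)  len=0.3969
  (v14,v19,v10) [+-+] → (-2.05362, 0.9677, -0.5611)–(-2.20445, 0.9677, -0.353493)  len=0.2566
  (v10,v19,v15) [+--] → (-2.20445, 0.9677, -0.353493)–(-2.4613, 0.9677, 0)  len=0.4370

Chained into 2 loop(s):
  loop 1: 10 segments, perimeter = 3.4679
  loop 2: 10 segments, perimeter = 3.4679
Total perimeter = 6.936

loops=2 perimeter=6.936


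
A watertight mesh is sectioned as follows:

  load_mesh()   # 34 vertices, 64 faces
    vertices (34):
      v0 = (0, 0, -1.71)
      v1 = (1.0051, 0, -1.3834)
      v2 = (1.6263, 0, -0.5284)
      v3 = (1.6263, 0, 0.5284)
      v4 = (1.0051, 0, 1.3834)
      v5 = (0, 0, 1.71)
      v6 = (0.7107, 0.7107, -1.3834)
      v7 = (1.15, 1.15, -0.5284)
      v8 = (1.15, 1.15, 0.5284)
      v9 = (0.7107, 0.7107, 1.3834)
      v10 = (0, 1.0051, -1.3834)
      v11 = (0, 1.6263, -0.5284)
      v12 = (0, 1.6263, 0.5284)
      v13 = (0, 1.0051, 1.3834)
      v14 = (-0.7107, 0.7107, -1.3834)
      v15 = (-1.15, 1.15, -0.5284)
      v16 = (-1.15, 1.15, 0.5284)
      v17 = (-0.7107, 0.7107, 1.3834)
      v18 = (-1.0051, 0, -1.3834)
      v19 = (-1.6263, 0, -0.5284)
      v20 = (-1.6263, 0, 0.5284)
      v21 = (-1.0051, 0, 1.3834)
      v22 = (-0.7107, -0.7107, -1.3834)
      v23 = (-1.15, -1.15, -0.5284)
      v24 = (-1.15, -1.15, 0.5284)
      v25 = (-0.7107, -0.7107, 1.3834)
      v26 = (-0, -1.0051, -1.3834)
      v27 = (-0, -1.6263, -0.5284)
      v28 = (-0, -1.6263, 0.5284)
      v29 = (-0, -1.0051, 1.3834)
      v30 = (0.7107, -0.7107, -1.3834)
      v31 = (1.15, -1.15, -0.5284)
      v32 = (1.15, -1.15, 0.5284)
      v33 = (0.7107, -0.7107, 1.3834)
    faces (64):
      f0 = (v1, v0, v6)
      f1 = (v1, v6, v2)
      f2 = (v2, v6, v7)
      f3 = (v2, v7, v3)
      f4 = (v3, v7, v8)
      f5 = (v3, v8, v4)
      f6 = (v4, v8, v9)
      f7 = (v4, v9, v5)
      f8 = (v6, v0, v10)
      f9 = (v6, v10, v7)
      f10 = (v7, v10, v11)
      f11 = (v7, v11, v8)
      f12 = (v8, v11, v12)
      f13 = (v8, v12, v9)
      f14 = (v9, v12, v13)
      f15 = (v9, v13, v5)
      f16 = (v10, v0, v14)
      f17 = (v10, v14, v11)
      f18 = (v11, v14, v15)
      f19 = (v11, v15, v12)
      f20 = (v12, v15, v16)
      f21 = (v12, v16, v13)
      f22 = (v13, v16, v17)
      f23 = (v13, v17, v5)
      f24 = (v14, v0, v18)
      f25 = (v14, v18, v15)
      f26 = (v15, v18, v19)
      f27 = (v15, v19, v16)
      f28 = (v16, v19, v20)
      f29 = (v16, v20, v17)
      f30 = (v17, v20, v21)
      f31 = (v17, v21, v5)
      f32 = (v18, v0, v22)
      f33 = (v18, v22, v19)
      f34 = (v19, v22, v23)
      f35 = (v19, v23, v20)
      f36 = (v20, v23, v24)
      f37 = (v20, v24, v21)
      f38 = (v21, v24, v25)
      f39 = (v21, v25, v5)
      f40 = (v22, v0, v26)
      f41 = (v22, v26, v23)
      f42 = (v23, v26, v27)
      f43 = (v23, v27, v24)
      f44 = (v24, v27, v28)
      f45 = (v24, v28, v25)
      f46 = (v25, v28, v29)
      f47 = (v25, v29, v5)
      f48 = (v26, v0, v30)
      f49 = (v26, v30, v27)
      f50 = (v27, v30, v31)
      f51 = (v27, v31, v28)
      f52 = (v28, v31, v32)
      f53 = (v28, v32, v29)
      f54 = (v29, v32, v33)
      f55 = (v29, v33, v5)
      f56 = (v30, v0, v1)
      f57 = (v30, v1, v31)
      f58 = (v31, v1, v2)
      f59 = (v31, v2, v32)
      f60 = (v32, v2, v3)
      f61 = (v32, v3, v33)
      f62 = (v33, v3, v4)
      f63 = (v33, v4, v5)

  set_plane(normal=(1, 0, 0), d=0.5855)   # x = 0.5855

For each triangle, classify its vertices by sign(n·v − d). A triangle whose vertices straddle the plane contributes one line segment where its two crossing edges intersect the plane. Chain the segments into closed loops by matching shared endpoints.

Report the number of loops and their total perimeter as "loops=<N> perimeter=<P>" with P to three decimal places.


loops=1 perimeter=9.449

Straddling triangles (20 of 64):
  (v1,v0,v6) [+-+] → (0.5855, 0, -1.51975)–(0.5855, 0.5855, -1.44094)  len=0.5908
  (v4,v9,v5) [++-] → (0.5855, 0.5855, 1.44094)–(0.5855, 0, 1.51975)  len=0.5908
  (v6,v0,v10) [+--] → (0.5855, 0.5855, -1.44094)–(0.5855, 0.762563, -1.3834)  len=0.1862
  (v6,v10,v7) [+-+] → (0.5855, 0.762563, -1.3834)–(0.5855, 1.07887, -0.948093)  len=0.5381
  (v7,v10,v11) [+--] → (0.5855, 1.07887, -0.948093)–(0.5855, 1.3838, -0.5284)  len=0.5188
  (v7,v11,v8) [+-+] → (0.5855, 1.3838, -0.5284)–(0.5855, 1.3838, 0.00964904)  len=0.5380
  (v8,v11,v12) [+--] → (0.5855, 1.3838, 0.00964904)–(0.5855, 1.3838, 0.5284)  len=0.5188
  (v8,v12,v9) [+-+] → (0.5855, 1.3838, 0.5284)–(0.5855, 0.871996, 1.23278)  len=0.8707
  (v9,v12,v13) [+--] → (0.5855, 0.871996, 1.23278)–(0.5855, 0.762563, 1.3834)  len=0.1862
  (v9,v13,v5) [+--] → (0.5855, 0.762563, 1.3834)–(0.5855, 0.5855, 1.44094)  len=0.1862
  (v26,v0,v30) [--+] → (0.5855, -0.5855, -1.44094)–(0.5855, -0.762563, -1.3834)  len=0.1862
  (v26,v30,v27) [-+-] → (0.5855, -0.762563, -1.3834)–(0.5855, -0.871996, -1.23278)  len=0.1862
  (v27,v30,v31) [-++] → (0.5855, -0.871996, -1.23278)–(0.5855, -1.3838, -0.5284)  len=0.8707
  (v27,v31,v28) [-+-] → (0.5855, -1.3838, -0.5284)–(0.5855, -1.3838, -0.00964904)  len=0.5188
  (v28,v31,v32) [-++] → (0.5855, -1.3838, -0.00964904)–(0.5855, -1.3838, 0.5284)  len=0.5380
  (v28,v32,v29) [-+-] → (0.5855, -1.3838, 0.5284)–(0.5855, -1.07887, 0.948093)  len=0.5188
  (v29,v32,v33) [-++] → (0.5855, -1.07887, 0.948093)–(0.5855, -0.762563, 1.3834)  len=0.5381
  (v29,v33,v5) [-+-] → (0.5855, -0.762563, 1.3834)–(0.5855, -0.5855, 1.44094)  len=0.1862
  (v30,v0,v1) [+-+] → (0.5855, -0.5855, -1.44094)–(0.5855, 0, -1.51975)  len=0.5908
  (v33,v4,v5) [++-] → (0.5855, 0, 1.51975)–(0.5855, -0.5855, 1.44094)  len=0.5908

Chained into 1 loop(s):
  loop 1: 20 segments, perimeter = 9.4489
Total perimeter = 9.449


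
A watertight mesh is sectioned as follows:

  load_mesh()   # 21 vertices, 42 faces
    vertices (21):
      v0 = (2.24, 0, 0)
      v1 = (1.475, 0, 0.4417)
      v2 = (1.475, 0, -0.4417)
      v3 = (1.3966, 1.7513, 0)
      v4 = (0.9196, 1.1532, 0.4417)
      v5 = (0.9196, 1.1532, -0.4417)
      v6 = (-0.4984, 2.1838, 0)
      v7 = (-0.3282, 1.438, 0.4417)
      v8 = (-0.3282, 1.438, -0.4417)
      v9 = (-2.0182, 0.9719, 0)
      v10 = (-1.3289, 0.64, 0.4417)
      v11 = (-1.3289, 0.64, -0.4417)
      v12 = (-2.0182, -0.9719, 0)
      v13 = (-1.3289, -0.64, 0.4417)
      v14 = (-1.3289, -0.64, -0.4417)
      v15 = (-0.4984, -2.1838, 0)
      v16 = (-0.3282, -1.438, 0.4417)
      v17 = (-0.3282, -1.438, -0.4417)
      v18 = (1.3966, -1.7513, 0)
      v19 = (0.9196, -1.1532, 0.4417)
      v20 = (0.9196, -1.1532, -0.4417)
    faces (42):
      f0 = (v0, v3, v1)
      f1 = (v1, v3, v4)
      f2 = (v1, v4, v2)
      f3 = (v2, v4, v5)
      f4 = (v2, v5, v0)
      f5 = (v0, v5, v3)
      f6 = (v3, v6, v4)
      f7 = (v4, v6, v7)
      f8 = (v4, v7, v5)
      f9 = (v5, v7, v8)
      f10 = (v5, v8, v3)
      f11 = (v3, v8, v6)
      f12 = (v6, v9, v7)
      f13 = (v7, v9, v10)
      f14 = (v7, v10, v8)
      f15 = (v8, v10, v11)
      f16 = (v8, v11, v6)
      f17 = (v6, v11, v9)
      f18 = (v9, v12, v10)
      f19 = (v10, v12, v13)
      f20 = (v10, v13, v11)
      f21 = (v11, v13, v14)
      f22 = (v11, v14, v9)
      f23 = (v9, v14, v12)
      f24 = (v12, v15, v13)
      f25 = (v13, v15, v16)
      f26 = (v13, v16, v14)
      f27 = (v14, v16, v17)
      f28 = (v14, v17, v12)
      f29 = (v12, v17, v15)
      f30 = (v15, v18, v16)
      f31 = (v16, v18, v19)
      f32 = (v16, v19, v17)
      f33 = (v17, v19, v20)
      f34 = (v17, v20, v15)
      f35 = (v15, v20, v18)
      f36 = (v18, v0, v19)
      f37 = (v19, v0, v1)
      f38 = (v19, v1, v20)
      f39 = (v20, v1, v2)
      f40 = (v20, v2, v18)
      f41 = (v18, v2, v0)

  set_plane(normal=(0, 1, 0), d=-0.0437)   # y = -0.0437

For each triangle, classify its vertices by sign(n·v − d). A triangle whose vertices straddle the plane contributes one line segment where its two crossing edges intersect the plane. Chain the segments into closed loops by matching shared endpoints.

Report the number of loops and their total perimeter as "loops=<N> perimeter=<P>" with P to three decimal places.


Straddling triangles (12 of 42):
  (v9,v12,v10) [+-+] → (-2.0182, -0.0437, 0)–(-1.62127, -0.0437, 0.254349)  len=0.4714
  (v10,v12,v13) [+--] → (-1.62127, -0.0437, 0.254349)–(-1.3289, -0.0437, 0.4417)  len=0.3472
  (v10,v13,v11) [+-+] → (-1.3289, -0.0437, 0.4417)–(-1.3289, -0.0437, 0.0301598)  len=0.4115
  (v11,v13,v14) [+--] → (-1.3289, -0.0437, 0.0301598)–(-1.3289, -0.0437, -0.4417)  len=0.4719
  (v11,v14,v9) [+-+] → (-1.3289, -0.0437, -0.4417)–(-1.5839, -0.0437, -0.278299)  len=0.3029
  (v9,v14,v12) [+--] → (-1.5839, -0.0437, -0.278299)–(-2.0182, -0.0437, 0)  len=0.5158
  (v18,v0,v19) [-+-] → (2.21895, -0.0437, 0)–(2.18996, -0.0437, 0.016738)  len=0.0335
  (v19,v0,v1) [-++] → (2.18996, -0.0437, 0.016738)–(1.45395, -0.0437, 0.4417)  len=0.8499
  (v19,v1,v20) [-+-] → (1.45395, -0.0437, 0.4417)–(1.45395, -0.0437, 0.408224)  len=0.0335
  (v20,v1,v2) [-++] → (1.45395, -0.0437, 0.408224)–(1.45395, -0.0437, -0.4417)  len=0.8499
  (v20,v2,v18) [-+-] → (1.45395, -0.0437, -0.4417)–(1.47304, -0.0437, -0.430678)  len=0.0220
  (v18,v2,v0) [-++] → (1.47304, -0.0437, -0.430678)–(2.21895, -0.0437, 0)  len=0.8613

Chained into 2 loop(s):
  loop 1: 6 segments, perimeter = 2.5208
  loop 2: 6 segments, perimeter = 2.6501
Total perimeter = 5.171

loops=2 perimeter=5.171


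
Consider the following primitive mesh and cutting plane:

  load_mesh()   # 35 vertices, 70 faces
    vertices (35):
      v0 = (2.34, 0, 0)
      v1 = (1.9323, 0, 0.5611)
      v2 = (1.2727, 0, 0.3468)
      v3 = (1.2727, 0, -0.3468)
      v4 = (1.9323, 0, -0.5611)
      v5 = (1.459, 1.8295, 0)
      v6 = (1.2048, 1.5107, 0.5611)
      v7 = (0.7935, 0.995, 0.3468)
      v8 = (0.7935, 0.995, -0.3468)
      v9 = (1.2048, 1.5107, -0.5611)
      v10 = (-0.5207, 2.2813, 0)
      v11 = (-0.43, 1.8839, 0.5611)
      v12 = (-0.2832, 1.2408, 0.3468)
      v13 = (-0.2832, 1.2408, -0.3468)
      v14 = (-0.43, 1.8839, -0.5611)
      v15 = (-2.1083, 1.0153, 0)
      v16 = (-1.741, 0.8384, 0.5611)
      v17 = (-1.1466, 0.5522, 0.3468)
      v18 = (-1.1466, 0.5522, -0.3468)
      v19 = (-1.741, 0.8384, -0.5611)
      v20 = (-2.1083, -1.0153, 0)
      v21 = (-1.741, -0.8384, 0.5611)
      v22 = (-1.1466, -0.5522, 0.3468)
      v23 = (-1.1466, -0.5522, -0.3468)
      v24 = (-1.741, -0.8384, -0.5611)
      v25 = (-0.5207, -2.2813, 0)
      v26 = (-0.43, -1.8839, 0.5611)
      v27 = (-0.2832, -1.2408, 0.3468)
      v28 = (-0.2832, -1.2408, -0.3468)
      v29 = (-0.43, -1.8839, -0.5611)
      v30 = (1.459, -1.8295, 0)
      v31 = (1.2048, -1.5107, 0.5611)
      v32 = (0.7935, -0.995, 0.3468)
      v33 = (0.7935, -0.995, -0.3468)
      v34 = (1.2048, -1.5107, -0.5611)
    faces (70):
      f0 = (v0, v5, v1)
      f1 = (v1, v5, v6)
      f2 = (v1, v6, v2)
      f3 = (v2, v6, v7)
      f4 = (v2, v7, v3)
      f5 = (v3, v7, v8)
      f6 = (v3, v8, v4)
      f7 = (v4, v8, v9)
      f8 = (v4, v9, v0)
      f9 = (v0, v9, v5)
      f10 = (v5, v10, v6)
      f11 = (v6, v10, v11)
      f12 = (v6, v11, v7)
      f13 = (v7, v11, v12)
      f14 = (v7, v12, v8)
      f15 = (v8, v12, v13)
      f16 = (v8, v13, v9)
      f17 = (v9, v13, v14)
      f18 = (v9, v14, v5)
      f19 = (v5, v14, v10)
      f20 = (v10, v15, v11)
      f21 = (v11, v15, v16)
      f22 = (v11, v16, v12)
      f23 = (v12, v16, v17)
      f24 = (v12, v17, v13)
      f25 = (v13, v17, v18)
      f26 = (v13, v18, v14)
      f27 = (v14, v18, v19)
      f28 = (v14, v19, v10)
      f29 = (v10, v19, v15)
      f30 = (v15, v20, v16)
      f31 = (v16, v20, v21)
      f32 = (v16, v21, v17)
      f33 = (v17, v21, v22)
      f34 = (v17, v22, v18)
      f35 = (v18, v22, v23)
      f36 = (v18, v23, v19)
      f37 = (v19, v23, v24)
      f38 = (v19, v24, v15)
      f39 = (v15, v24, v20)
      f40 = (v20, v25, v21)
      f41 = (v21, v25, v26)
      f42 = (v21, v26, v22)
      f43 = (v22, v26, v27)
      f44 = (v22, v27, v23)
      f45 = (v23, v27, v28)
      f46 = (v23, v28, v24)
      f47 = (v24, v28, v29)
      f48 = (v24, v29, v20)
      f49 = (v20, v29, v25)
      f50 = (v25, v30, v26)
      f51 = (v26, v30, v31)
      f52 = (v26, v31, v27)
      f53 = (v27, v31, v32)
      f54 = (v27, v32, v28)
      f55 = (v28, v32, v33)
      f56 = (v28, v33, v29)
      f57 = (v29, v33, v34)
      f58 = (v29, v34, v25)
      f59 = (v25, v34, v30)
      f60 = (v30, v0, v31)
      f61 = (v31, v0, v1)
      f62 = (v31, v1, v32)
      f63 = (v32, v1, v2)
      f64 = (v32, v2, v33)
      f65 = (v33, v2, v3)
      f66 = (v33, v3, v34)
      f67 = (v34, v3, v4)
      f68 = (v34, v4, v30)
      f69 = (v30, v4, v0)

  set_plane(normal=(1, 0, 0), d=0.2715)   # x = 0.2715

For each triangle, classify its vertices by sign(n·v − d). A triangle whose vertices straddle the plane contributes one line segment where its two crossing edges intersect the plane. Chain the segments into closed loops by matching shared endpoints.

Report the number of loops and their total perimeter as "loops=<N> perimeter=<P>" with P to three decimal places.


loops=2 perimeter=6.675

Straddling triangles (20 of 70):
  (v5,v10,v6) [+-+] → (0.2715, 2.10051, 0)–(0.2715, 1.92751, 0.257608)  len=0.3103
  (v6,v10,v11) [+--] → (0.2715, 1.92751, 0.257608)–(0.2715, 1.72376, 0.5611)  len=0.3655
  (v6,v11,v7) [+-+] → (0.2715, 1.72376, 0.5611)–(0.2715, 1.37424, 0.43823)  len=0.3705
  (v7,v11,v12) [+--] → (0.2715, 1.37424, 0.43823)–(0.2715, 1.11417, 0.3468)  len=0.2757
  (v7,v12,v8) [+-+] → (0.2715, 1.11417, 0.3468)–(0.2715, 1.11417, -0.0105325)  len=0.3573
  (v8,v12,v13) [+--] → (0.2715, 1.11417, -0.0105325)–(0.2715, 1.11417, -0.3468)  len=0.3363
  (v8,v13,v9) [+-+] → (0.2715, 1.11417, -0.3468)–(0.2715, 1.34141, -0.426687)  len=0.2409
  (v9,v13,v14) [+--] → (0.2715, 1.34141, -0.426687)–(0.2715, 1.72376, -0.5611)  len=0.4053
  (v9,v14,v5) [+-+] → (0.2715, 1.72376, -0.5611)–(0.2715, 1.8637, -0.35273)  len=0.2510
  (v5,v14,v10) [+--] → (0.2715, 1.8637, -0.35273)–(0.2715, 2.10051, 0)  len=0.4248
  (v25,v30,v26) [-+-] → (0.2715, -2.10051, 0)–(0.2715, -1.8637, 0.35273)  len=0.4248
  (v26,v30,v31) [-++] → (0.2715, -1.8637, 0.35273)–(0.2715, -1.72376, 0.5611)  len=0.2510
  (v26,v31,v27) [-+-] → (0.2715, -1.72376, 0.5611)–(0.2715, -1.34141, 0.426687)  len=0.4053
  (v27,v31,v32) [-++] → (0.2715, -1.34141, 0.426687)–(0.2715, -1.11417, 0.3468)  len=0.2409
  (v27,v32,v28) [-+-] → (0.2715, -1.11417, 0.3468)–(0.2715, -1.11417, 0.0105325)  len=0.3363
  (v28,v32,v33) [-++] → (0.2715, -1.11417, 0.0105325)–(0.2715, -1.11417, -0.3468)  len=0.3573
  (v28,v33,v29) [-+-] → (0.2715, -1.11417, -0.3468)–(0.2715, -1.37424, -0.43823)  len=0.2757
  (v29,v33,v34) [-++] → (0.2715, -1.37424, -0.43823)–(0.2715, -1.72376, -0.5611)  len=0.3705
  (v29,v34,v25) [-+-] → (0.2715, -1.72376, -0.5611)–(0.2715, -1.92751, -0.257608)  len=0.3655
  (v25,v34,v30) [-++] → (0.2715, -1.92751, -0.257608)–(0.2715, -2.10051, 0)  len=0.3103

Chained into 2 loop(s):
  loop 1: 10 segments, perimeter = 3.3376
  loop 2: 10 segments, perimeter = 3.3376
Total perimeter = 6.675


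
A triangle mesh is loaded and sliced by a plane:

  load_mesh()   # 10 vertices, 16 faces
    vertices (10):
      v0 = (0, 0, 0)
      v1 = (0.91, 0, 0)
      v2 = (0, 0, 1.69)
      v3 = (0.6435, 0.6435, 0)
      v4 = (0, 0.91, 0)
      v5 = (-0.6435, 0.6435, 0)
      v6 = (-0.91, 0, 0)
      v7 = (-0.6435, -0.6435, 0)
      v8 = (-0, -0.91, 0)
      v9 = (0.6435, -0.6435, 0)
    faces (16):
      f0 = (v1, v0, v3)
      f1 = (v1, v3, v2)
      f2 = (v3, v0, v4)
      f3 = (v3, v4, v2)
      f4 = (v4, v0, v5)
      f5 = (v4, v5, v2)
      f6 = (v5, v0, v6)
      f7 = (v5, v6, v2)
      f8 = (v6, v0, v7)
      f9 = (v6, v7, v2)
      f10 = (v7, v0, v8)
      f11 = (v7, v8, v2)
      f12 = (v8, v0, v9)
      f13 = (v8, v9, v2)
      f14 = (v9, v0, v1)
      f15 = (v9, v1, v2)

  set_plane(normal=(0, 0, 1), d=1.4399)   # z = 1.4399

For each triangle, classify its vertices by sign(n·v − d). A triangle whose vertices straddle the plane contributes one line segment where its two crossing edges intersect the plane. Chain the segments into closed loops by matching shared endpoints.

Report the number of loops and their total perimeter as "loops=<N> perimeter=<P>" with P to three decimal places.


Straddling triangles (8 of 16):
  (v1,v3,v2) [--+] → (0.0952304, 0.0952304, 1.4399)–(0.134669, 0, 1.4399)  len=0.1031
  (v3,v4,v2) [--+] → (0, 0.134669, 1.4399)–(0.0952304, 0.0952304, 1.4399)  len=0.1031
  (v4,v5,v2) [--+] → (-0.0952304, 0.0952304, 1.4399)–(0, 0.134669, 1.4399)  len=0.1031
  (v5,v6,v2) [--+] → (-0.134669, 0, 1.4399)–(-0.0952304, 0.0952304, 1.4399)  len=0.1031
  (v6,v7,v2) [--+] → (-0.0952304, -0.0952304, 1.4399)–(-0.134669, 0, 1.4399)  len=0.1031
  (v7,v8,v2) [--+] → (0, -0.134669, 1.4399)–(-0.0952304, -0.0952304, 1.4399)  len=0.1031
  (v8,v9,v2) [--+] → (0.0952304, -0.0952304, 1.4399)–(0, -0.134669, 1.4399)  len=0.1031
  (v9,v1,v2) [--+] → (0.134669, 0, 1.4399)–(0.0952304, -0.0952304, 1.4399)  len=0.1031

Chained into 1 loop(s):
  loop 1: 8 segments, perimeter = 0.8246
Total perimeter = 0.825

loops=1 perimeter=0.825


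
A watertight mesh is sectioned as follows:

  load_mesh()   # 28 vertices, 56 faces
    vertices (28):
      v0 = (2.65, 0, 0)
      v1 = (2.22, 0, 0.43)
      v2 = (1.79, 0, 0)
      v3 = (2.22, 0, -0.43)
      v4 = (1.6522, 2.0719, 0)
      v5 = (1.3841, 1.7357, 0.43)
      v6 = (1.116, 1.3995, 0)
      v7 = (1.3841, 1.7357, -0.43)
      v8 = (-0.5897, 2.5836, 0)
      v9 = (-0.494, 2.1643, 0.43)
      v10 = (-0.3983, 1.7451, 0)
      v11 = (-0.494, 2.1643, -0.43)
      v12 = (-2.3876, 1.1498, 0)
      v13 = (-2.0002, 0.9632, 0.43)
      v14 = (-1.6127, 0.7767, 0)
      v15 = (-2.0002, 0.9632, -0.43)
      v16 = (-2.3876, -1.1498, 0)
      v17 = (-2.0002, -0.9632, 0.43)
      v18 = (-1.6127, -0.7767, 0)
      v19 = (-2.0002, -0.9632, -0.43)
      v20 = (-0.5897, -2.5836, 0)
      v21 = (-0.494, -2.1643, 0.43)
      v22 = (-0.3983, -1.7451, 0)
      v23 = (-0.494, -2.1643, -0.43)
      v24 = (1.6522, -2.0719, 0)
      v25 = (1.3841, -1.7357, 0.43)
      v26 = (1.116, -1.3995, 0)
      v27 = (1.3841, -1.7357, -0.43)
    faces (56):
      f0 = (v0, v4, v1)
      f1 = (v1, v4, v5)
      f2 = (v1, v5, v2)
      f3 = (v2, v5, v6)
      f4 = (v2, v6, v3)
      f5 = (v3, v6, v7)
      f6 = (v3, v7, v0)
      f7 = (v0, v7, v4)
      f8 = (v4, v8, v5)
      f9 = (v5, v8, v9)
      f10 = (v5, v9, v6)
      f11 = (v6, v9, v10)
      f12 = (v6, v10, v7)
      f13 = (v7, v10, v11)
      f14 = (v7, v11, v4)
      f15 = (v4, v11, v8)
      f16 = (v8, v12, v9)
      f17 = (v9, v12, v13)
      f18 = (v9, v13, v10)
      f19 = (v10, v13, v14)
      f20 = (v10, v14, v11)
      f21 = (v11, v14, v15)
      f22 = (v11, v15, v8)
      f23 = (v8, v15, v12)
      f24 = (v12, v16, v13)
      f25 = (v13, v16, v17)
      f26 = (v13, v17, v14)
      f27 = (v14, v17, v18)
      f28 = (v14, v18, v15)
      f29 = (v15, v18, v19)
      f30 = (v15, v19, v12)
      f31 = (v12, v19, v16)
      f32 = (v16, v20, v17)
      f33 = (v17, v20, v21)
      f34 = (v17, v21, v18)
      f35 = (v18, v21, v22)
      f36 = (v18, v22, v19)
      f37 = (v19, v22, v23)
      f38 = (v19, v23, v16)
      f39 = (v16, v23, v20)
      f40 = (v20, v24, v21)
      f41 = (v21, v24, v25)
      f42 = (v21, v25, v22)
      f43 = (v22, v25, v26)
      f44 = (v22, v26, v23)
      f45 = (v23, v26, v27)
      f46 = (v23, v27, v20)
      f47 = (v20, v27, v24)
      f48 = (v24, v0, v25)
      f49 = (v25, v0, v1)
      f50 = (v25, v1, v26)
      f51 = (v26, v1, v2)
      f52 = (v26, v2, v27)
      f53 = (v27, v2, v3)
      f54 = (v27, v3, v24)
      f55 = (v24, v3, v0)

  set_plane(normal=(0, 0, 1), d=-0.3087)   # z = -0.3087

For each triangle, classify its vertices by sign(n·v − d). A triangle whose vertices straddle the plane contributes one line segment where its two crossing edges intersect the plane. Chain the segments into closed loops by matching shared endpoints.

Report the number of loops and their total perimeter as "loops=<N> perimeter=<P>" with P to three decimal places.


Straddling triangles (28 of 56):
  (v2,v6,v3) [++-] → (1.90857, 0.394789, -0.3087)–(2.0987, 0, -0.3087)  len=0.4382
  (v3,v6,v7) [-+-] → (1.90857, 0.394789, -0.3087)–(1.30847, 1.64086, -0.3087)  len=1.3830
  (v3,v7,v0) [--+] → (1.7412, 1.24607, -0.3087)–(2.3413, 0, -0.3087)  len=1.3830
  (v0,v7,v4) [+-+] → (1.7412, 1.24607, -0.3087)–(1.45973, 1.83054, -0.3087)  len=0.6487
  (v6,v10,v7) [++-] → (0.881297, 1.73835, -0.3087)–(1.30847, 1.64086, -0.3087)  len=0.4382
  (v7,v10,v11) [-+-] → (0.881297, 1.73835, -0.3087)–(-0.467004, 2.04605, -0.3087)  len=1.3830
  (v7,v11,v4) [--+] → (0.111428, 2.13823, -0.3087)–(1.45973, 1.83054, -0.3087)  len=1.3830
  (v4,v11,v8) [+-+] → (0.111428, 2.13823, -0.3087)–(-0.520996, 2.28258, -0.3087)  len=0.6487
  (v10,v14,v11) [++-] → (-0.809577, 1.77287, -0.3087)–(-0.467004, 2.04605, -0.3087)  len=0.4382
  (v11,v14,v15) [-+-] → (-0.809577, 1.77287, -0.3087)–(-1.89089, 0.91059, -0.3087)  len=1.3830
  (v11,v15,v8) [--+] → (-1.60231, 1.4203, -0.3087)–(-0.520996, 2.28258, -0.3087)  len=1.3830
  (v8,v15,v12) [+-+] → (-1.60231, 1.4203, -0.3087)–(-2.10948, 1.01584, -0.3087)  len=0.6487
  (v14,v18,v15) [++-] → (-1.89089, 0.472386, -0.3087)–(-1.89089, 0.91059, -0.3087)  len=0.4382
  (v15,v18,v19) [-+-] → (-1.89089, 0.472386, -0.3087)–(-1.89089, -0.91059, -0.3087)  len=1.3830
  (v15,v19,v12) [--+] → (-2.10948, -0.367137, -0.3087)–(-2.10948, 1.01584, -0.3087)  len=1.3830
  (v12,v19,v16) [+-+] → (-2.10948, -0.367137, -0.3087)–(-2.10948, -1.01584, -0.3087)  len=0.6487
  (v18,v22,v19) [++-] → (-1.54832, -1.18377, -0.3087)–(-1.89089, -0.91059, -0.3087)  len=0.4382
  (v19,v22,v23) [-+-] → (-1.54832, -1.18377, -0.3087)–(-0.467004, -2.04605, -0.3087)  len=1.3830
  (v19,v23,v16) [--+] → (-1.02817, -1.87812, -0.3087)–(-2.10948, -1.01584, -0.3087)  len=1.3830
  (v16,v23,v20) [+-+] → (-1.02817, -1.87812, -0.3087)–(-0.520996, -2.28258, -0.3087)  len=0.6487
  (v22,v26,v23) [++-] → (-0.0398302, -1.94856, -0.3087)–(-0.467004, -2.04605, -0.3087)  len=0.4382
  (v23,v26,v27) [-+-] → (-0.0398302, -1.94856, -0.3087)–(1.30847, -1.64086, -0.3087)  len=1.3830
  (v23,v27,v20) [--+] → (0.827305, -1.97489, -0.3087)–(-0.520996, -2.28258, -0.3087)  len=1.3830
  (v20,v27,v24) [+-+] → (0.827305, -1.97489, -0.3087)–(1.45973, -1.83054, -0.3087)  len=0.6487
  (v26,v2,v27) [++-] → (1.4986, -1.24607, -0.3087)–(1.30847, -1.64086, -0.3087)  len=0.4382
  (v27,v2,v3) [-+-] → (1.4986, -1.24607, -0.3087)–(2.0987, 0, -0.3087)  len=1.3830
  (v27,v3,v24) [--+] → (2.05983, -0.584469, -0.3087)–(1.45973, -1.83054, -0.3087)  len=1.3830
  (v24,v3,v0) [+-+] → (2.05983, -0.584469, -0.3087)–(2.3413, 0, -0.3087)  len=0.6487

Chained into 2 loop(s):
  loop 1: 14 segments, perimeter = 12.7483
  loop 2: 14 segments, perimeter = 14.2220
Total perimeter = 26.970

loops=2 perimeter=26.970


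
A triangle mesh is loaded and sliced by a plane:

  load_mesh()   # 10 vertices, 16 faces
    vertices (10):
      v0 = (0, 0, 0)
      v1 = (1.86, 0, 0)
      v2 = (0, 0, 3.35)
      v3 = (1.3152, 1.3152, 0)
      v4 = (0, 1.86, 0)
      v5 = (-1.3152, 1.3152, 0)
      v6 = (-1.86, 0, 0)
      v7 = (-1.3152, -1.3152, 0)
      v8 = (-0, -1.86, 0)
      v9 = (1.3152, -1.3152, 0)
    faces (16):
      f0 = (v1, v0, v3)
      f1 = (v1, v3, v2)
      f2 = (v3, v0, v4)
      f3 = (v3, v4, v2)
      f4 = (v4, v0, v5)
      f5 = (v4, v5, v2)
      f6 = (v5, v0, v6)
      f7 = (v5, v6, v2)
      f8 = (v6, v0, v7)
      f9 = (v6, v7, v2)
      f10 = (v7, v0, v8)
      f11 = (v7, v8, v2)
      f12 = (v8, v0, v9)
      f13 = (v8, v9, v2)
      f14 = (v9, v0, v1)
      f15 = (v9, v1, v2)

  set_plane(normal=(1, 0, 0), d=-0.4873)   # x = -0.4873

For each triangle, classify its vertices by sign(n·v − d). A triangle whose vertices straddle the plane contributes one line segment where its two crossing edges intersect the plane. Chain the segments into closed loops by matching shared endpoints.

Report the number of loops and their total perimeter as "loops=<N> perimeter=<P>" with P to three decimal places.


loops=1 perimeter=9.356

Straddling triangles (8 of 16):
  (v4,v0,v5) [++-] → (-0.4873, 0.4873, 0)–(-0.4873, 1.65814, 0)  len=1.1708
  (v4,v5,v2) [+-+] → (-0.4873, 1.65814, 0)–(-0.4873, 0.4873, 2.10878)  len=2.4120
  (v5,v0,v6) [-+-] → (-0.4873, 0.4873, 0)–(-0.4873, 0, 0)  len=0.4873
  (v5,v6,v2) [--+] → (-0.4873, 0, 2.47234)–(-0.4873, 0.4873, 2.10878)  len=0.6080
  (v6,v0,v7) [-+-] → (-0.4873, 0, 0)–(-0.4873, -0.4873, 0)  len=0.4873
  (v6,v7,v2) [--+] → (-0.4873, -0.4873, 2.10878)–(-0.4873, 0, 2.47234)  len=0.6080
  (v7,v0,v8) [-++] → (-0.4873, -0.4873, 0)–(-0.4873, -1.65814, 0)  len=1.1708
  (v7,v8,v2) [-++] → (-0.4873, -1.65814, 0)–(-0.4873, -0.4873, 2.10878)  len=2.4120

Chained into 1 loop(s):
  loop 1: 8 segments, perimeter = 9.3563
Total perimeter = 9.356


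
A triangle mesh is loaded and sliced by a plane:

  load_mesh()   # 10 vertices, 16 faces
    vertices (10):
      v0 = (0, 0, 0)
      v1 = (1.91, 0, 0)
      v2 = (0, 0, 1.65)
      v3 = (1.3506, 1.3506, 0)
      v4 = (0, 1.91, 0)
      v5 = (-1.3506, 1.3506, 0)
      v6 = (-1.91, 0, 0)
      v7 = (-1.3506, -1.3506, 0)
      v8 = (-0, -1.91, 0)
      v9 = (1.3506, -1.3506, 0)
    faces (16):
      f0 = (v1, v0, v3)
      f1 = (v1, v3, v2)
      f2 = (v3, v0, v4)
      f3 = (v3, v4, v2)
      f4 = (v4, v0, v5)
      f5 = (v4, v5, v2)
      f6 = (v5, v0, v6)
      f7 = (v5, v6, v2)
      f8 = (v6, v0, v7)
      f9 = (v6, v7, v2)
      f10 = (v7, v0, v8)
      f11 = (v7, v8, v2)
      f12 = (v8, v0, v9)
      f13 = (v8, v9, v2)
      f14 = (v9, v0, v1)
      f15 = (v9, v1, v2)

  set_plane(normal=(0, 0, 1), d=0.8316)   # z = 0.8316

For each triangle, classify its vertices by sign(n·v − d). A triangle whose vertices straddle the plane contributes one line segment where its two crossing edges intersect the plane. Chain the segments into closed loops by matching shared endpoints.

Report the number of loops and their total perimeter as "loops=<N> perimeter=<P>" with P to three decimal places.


Straddling triangles (8 of 16):
  (v1,v3,v2) [--+] → (0.669898, 0.669898, 0.8316)–(0.94736, 0, 0.8316)  len=0.7251
  (v3,v4,v2) [--+] → (0, 0.94736, 0.8316)–(0.669898, 0.669898, 0.8316)  len=0.7251
  (v4,v5,v2) [--+] → (-0.669898, 0.669898, 0.8316)–(0, 0.94736, 0.8316)  len=0.7251
  (v5,v6,v2) [--+] → (-0.94736, 0, 0.8316)–(-0.669898, 0.669898, 0.8316)  len=0.7251
  (v6,v7,v2) [--+] → (-0.669898, -0.669898, 0.8316)–(-0.94736, 0, 0.8316)  len=0.7251
  (v7,v8,v2) [--+] → (0, -0.94736, 0.8316)–(-0.669898, -0.669898, 0.8316)  len=0.7251
  (v8,v9,v2) [--+] → (0.669898, -0.669898, 0.8316)–(0, -0.94736, 0.8316)  len=0.7251
  (v9,v1,v2) [--+] → (0.94736, 0, 0.8316)–(0.669898, -0.669898, 0.8316)  len=0.7251

Chained into 1 loop(s):
  loop 1: 8 segments, perimeter = 5.8007
Total perimeter = 5.801

loops=1 perimeter=5.801


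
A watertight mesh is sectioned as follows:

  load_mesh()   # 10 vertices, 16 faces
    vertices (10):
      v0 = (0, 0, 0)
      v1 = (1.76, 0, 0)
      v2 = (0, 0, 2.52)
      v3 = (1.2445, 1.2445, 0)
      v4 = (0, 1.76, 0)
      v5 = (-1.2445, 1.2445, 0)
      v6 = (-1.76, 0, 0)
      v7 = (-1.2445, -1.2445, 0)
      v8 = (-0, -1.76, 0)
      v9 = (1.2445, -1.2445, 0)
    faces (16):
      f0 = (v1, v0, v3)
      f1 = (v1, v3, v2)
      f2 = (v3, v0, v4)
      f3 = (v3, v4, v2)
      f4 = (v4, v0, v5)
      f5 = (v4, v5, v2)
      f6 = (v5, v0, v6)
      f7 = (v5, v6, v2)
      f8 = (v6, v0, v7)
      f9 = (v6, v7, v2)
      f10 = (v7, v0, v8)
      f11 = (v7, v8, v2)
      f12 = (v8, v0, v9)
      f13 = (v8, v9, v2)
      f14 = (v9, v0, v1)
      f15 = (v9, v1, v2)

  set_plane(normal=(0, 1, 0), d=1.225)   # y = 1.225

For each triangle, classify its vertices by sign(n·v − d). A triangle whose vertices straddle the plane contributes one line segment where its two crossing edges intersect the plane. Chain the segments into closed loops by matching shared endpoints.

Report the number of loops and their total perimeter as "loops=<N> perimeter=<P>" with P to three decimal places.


Straddling triangles (8 of 16):
  (v1,v0,v3) [--+] → (1.225, 1.225, 0)–(1.25258, 1.225, 0)  len=0.0276
  (v1,v3,v2) [-+-] → (1.25258, 1.225, 0)–(1.225, 1.225, 0.0394857)  len=0.0482
  (v3,v0,v4) [+-+] → (1.225, 1.225, 0)–(0, 1.225, 0)  len=1.2250
  (v3,v4,v2) [++-] → (0, 1.225, 0.766023)–(1.225, 1.225, 0.0394857)  len=1.4242
  (v4,v0,v5) [+-+] → (0, 1.225, 0)–(-1.225, 1.225, 0)  len=1.2250
  (v4,v5,v2) [++-] → (-1.225, 1.225, 0.0394857)–(0, 1.225, 0.766023)  len=1.4242
  (v5,v0,v6) [+--] → (-1.225, 1.225, 0)–(-1.25258, 1.225, 0)  len=0.0276
  (v5,v6,v2) [+--] → (-1.25258, 1.225, 0)–(-1.225, 1.225, 0.0394857)  len=0.0482

Chained into 1 loop(s):
  loop 1: 8 segments, perimeter = 5.4500
Total perimeter = 5.450

loops=1 perimeter=5.450


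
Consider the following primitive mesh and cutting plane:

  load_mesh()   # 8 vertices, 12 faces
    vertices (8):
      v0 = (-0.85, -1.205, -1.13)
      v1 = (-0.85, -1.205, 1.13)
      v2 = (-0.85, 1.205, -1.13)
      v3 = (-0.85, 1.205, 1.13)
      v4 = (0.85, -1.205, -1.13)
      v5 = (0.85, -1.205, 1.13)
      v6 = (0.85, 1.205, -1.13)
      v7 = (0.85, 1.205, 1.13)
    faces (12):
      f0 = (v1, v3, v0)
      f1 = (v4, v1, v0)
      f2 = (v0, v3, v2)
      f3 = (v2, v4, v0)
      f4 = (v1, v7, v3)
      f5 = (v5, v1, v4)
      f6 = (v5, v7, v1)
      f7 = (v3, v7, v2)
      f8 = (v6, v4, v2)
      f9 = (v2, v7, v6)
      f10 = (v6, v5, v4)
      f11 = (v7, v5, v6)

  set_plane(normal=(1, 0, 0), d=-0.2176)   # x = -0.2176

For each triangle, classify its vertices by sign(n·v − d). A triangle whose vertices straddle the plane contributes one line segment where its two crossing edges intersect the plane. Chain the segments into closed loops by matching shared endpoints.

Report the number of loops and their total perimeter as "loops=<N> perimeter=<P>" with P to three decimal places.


Straddling triangles (8 of 12):
  (v4,v1,v0) [+--] → (-0.2176, -1.205, 0.28928)–(-0.2176, -1.205, -1.13)  len=1.4193
  (v2,v4,v0) [-+-] → (-0.2176, 0.30848, -1.13)–(-0.2176, -1.205, -1.13)  len=1.5135
  (v1,v7,v3) [-+-] → (-0.2176, -0.30848, 1.13)–(-0.2176, 1.205, 1.13)  len=1.5135
  (v5,v1,v4) [+-+] → (-0.2176, -1.205, 1.13)–(-0.2176, -1.205, 0.28928)  len=0.8407
  (v5,v7,v1) [++-] → (-0.2176, -0.30848, 1.13)–(-0.2176, -1.205, 1.13)  len=0.8965
  (v3,v7,v2) [-+-] → (-0.2176, 1.205, 1.13)–(-0.2176, 1.205, -0.28928)  len=1.4193
  (v6,v4,v2) [++-] → (-0.2176, 0.30848, -1.13)–(-0.2176, 1.205, -1.13)  len=0.8965
  (v2,v7,v6) [-++] → (-0.2176, 1.205, -0.28928)–(-0.2176, 1.205, -1.13)  len=0.8407

Chained into 1 loop(s):
  loop 1: 8 segments, perimeter = 9.3400
Total perimeter = 9.340

loops=1 perimeter=9.340


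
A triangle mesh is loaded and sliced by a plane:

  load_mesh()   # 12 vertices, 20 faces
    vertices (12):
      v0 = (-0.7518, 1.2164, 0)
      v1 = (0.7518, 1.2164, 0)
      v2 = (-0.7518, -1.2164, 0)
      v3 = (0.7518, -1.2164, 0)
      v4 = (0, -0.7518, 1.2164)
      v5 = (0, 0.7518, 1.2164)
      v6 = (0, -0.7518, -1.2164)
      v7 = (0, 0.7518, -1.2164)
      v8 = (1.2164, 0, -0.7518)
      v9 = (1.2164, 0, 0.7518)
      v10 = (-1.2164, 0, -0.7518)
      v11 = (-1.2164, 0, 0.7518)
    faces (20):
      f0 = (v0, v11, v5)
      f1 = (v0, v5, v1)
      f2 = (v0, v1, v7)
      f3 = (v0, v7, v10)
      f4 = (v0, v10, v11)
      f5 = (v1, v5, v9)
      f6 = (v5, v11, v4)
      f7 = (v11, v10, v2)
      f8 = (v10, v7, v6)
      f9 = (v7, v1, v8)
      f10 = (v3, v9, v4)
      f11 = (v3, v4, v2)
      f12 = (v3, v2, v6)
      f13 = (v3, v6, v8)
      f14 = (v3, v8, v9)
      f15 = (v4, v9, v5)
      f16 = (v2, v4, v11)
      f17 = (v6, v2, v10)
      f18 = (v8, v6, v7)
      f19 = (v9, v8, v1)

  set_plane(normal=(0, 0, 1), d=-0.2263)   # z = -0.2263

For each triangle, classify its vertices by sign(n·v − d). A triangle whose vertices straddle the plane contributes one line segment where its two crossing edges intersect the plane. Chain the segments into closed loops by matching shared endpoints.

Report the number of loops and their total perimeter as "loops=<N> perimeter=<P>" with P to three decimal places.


Straddling triangles (10 of 20):
  (v0,v1,v7) [++-] → (0.611935, 1.12997, -0.2263)–(-0.611935, 1.12997, -0.2263)  len=1.2239
  (v0,v7,v10) [+--] → (-0.611935, 1.12997, -0.2263)–(-0.89165, 0.85025, -0.2263)  len=0.3956
  (v0,v10,v11) [+-+] → (-0.89165, 0.85025, -0.2263)–(-1.2164, 0, -0.2263)  len=0.9102
  (v11,v10,v2) [+-+] → (-1.2164, 0, -0.2263)–(-0.89165, -0.85025, -0.2263)  len=0.9102
  (v7,v1,v8) [-+-] → (0.611935, 1.12997, -0.2263)–(0.89165, 0.85025, -0.2263)  len=0.3956
  (v3,v2,v6) [++-] → (-0.611935, -1.12997, -0.2263)–(0.611935, -1.12997, -0.2263)  len=1.2239
  (v3,v6,v8) [+--] → (0.611935, -1.12997, -0.2263)–(0.89165, -0.85025, -0.2263)  len=0.3956
  (v3,v8,v9) [+-+] → (0.89165, -0.85025, -0.2263)–(1.2164, 0, -0.2263)  len=0.9102
  (v6,v2,v10) [-+-] → (-0.611935, -1.12997, -0.2263)–(-0.89165, -0.85025, -0.2263)  len=0.3956
  (v9,v8,v1) [+-+] → (1.2164, 0, -0.2263)–(0.89165, 0.85025, -0.2263)  len=0.9102

Chained into 1 loop(s):
  loop 1: 10 segments, perimeter = 7.6707
Total perimeter = 7.671

loops=1 perimeter=7.671
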